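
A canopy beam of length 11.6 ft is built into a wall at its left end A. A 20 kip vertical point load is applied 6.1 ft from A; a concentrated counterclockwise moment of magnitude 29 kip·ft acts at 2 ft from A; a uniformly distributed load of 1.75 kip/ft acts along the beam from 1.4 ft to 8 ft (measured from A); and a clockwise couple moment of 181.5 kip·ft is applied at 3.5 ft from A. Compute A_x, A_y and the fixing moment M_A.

Resultant of the distributed load: 1.75 × 6.6 = 11.55 kip at 4.7 ft from A.
ΣF_x = 0: A_x = 0.
ΣF_y = 0: A_y − 20 − 1.75·6.6 = 0 → A_y = 31.55 kip.
ΣM about A: M_A − 20·6.1 + 29 − (1.75·6.6)·4.7 − 181.5 = 0 → M_A = 328.8 kip·ft.

A_x = 0, A_y = 31.55 kip, M_A = 328.8 kip·ft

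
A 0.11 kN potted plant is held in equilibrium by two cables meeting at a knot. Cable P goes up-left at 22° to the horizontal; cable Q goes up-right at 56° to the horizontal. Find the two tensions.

T_P = 0.06289 kN, T_Q = 0.1043 kN

ΣF_x = 0: −T_P·cos22° + T_Q·cos56° = 0 → T_Q = 1.65808·T_P.
ΣF_y = 0: T_P·sin22° + T_Q·sin56° = 0.11.
Substitute: T_P·(0.374607 + 1.65808·0.829038) = 0.11 → T_P = 0.0628852 ≈ 0.06289 kN.
Then T_Q = 1.65808 × 0.0628852 = 0.1043 kN.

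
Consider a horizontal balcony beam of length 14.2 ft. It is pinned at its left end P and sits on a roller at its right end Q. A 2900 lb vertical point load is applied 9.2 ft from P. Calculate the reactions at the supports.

Moments about P: Q_y·14.2 − 2900·9.2 = 0 → Q_y = 26680/14.2 = 1878.87 ≈ 1879 lb.
ΣF_y = 0: P_y + 1878.87 − 2900 = 0 → P_y = 1021 lb.
ΣF_x = 0: no horizontal applied forces, so P_x = 0.

P_x = 0, P_y = 1021 lb, Q_y = 1879 lb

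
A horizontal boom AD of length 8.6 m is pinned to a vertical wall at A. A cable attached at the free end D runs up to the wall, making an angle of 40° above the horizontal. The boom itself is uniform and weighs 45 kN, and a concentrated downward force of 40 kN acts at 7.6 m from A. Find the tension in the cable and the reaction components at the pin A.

T = 90.00 kN, A_x = 68.94 kN, A_y = 27.15 kN

ΣM about A: T·sin40°·8.6 − 45·4.3 − 40·7.6 = 0 → T = 497.5/(8.6·0.642788) = 89.9968 ≈ 90.00 kN.
ΣF_x = 0: A_x − T·cos40° = 0 → A_x = 89.9968 × 0.766044 = 68.94 kN.
ΣF_y = 0: A_y + T·sin40° − 45 − 40 = 0 → A_y = 85 − 89.9968 × 0.642788 = 27.15 kN.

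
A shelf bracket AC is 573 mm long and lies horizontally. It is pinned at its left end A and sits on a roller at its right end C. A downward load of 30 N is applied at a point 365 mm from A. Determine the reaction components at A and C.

Taking moments about A: C_y·573 − 30·365 = 0 → C_y = 10950/573 = 19.1099 ≈ 19.11 N.
ΣF_y = 0: A_y + 19.1099 − 30 = 0 → A_y = 10.89 N.
ΣF_x = 0: no horizontal applied forces, so A_x = 0.

A_x = 0, A_y = 10.89 N, C_y = 19.11 N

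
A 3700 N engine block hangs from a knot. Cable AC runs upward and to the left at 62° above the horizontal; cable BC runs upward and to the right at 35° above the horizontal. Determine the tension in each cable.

ΣF_x = 0: −T_AC·cos62° + T_BC·cos35° = 0 → T_BC = 0.573119·T_AC.
ΣF_y = 0: T_AC·sin62° + T_BC·sin35° = 3700.
Substitute: T_AC·(0.882948 + 0.573119·0.573576) = 3700 → T_AC = 3053.62 ≈ 3054 N.
Then T_BC = 0.573119 × 3053.62 = 1750 N.

T_AC = 3054 N, T_BC = 1750 N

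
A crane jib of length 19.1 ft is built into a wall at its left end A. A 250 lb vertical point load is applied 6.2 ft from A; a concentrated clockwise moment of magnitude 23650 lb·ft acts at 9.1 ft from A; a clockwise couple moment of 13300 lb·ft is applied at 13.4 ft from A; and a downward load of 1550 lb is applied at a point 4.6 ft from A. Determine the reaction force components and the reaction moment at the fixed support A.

A_x = 0, A_y = 1800 lb, M_A = 45630 lb·ft

ΣF_x = 0: A_x = 0.
ΣF_y = 0: A_y − 250 − 1550 = 0 → A_y = 1800 lb.
ΣM about A: M_A − 250·6.2 − 23650 − 13300 − 1550·4.6 = 0 → M_A = 45630 lb·ft.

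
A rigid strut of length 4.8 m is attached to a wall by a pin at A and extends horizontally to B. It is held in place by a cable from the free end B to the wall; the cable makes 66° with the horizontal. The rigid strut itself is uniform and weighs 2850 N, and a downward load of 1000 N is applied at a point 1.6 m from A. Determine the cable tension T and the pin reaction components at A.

T = 1925 N, A_x = 782.9 N, A_y = 2092 N

ΣM about A: T·sin66°·4.8 − 2850·2.4 − 1000·1.6 = 0 → T = 8440/(4.8·0.913545) = 1924.74 ≈ 1925 N.
ΣF_x = 0: A_x − T·cos66° = 0 → A_x = 1924.74 × 0.406737 = 782.9 N.
ΣF_y = 0: A_y + T·sin66° − 2850 − 1000 = 0 → A_y = 3850 − 1924.74 × 0.913545 = 2092 N.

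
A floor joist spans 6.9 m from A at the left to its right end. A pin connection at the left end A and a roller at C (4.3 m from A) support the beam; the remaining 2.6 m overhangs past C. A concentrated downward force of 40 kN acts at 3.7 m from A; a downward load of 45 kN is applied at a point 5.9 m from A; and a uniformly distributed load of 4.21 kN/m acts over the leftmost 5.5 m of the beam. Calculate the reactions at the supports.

A_x = 0, A_y = -2.816 kN, C_y = 111.0 kN

Resultant of the distributed load: 4.21 × 5.5 = 23.155 kN at 2.75 m from A.
ΣM about A: C_y·4.3 − 40·3.7 − 45·5.9 − (4.21·5.5)·2.75 = 0 → C_y = 477.17625/4.3 = 110.971 ≈ 111.0 kN.
ΣF_y = 0: A_y + 110.971 − 40 − 45 − 4.21·5.5 = 0 → A_y = -2.816 kN.
ΣF_x = 0: no horizontal applied forces, so A_x = 0.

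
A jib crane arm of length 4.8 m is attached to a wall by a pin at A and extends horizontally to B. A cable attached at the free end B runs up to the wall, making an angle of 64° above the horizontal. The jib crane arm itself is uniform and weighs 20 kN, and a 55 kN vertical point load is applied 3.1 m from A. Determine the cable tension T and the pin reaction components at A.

T = 50.65 kN, A_x = 22.20 kN, A_y = 29.48 kN

ΣM about A: T·sin64°·4.8 − 20·2.4 − 55·3.1 = 0 → T = 218.5/(4.8·0.898794) = 50.6466 ≈ 50.65 kN.
ΣF_x = 0: A_x − T·cos64° = 0 → A_x = 50.6466 × 0.438371 = 22.20 kN.
ΣF_y = 0: A_y + T·sin64° − 20 − 55 = 0 → A_y = 75 − 50.6466 × 0.898794 = 29.48 kN.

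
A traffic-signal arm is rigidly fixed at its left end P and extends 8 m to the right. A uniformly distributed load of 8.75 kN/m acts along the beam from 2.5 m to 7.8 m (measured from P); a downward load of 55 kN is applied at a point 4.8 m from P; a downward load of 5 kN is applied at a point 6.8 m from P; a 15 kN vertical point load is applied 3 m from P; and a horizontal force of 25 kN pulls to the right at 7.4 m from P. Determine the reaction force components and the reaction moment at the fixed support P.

P_x = -25.00 kN, P_y = 121.4 kN, M_P = 581.8 kN·m

Resultant of the distributed load: 8.75 × 5.3 = 46.375 kN at 5.15 m from P.
ΣF_x = 0: P_x + 25 = 0 → P_x = -25.00 kN.
ΣF_y = 0: P_y − 8.75·5.3 − 55 − 5 − 15 = 0 → P_y = 121.4 kN.
ΣM about P: M_P − (8.75·5.3)·5.15 − 55·4.8 − 5·6.8 − 15·3 = 0 → M_P = 581.8 kN·m.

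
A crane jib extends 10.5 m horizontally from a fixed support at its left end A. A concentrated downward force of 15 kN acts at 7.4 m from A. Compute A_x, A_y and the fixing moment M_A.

ΣF_x = 0: A_x = 0.
ΣF_y = 0: A_y − 15 = 0 → A_y = 15.00 kN.
ΣM about A: M_A − 15·7.4 = 0 → M_A = 111.0 kN·m.

A_x = 0, A_y = 15.00 kN, M_A = 111.0 kN·m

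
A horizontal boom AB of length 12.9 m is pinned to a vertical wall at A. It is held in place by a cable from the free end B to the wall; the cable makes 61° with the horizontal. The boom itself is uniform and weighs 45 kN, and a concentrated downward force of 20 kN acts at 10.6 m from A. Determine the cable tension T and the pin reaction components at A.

ΣM about A: T·sin61°·12.9 − 45·6.45 − 20·10.6 = 0 → T = 502.25/(12.9·0.87462) = 44.5155 ≈ 44.52 kN.
ΣF_x = 0: A_x − T·cos61° = 0 → A_x = 44.5155 × 0.48481 = 21.58 kN.
ΣF_y = 0: A_y + T·sin61° − 45 − 20 = 0 → A_y = 65 − 44.5155 × 0.87462 = 26.07 kN.

T = 44.52 kN, A_x = 21.58 kN, A_y = 26.07 kN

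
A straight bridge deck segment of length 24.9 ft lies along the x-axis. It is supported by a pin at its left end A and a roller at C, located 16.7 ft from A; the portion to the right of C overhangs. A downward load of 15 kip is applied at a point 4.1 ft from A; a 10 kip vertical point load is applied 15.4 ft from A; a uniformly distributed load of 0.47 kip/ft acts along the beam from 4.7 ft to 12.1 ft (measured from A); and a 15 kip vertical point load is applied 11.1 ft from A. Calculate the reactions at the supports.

Resultant of the distributed load: 0.47 × 7.4 = 3.478 kip at 8.4 ft from A.
ΣM about A: C_y·16.7 − 15·4.1 − 10·15.4 − (0.47·7.4)·8.4 − 15·11.1 = 0 → C_y = 411.2152/16.7 = 24.6237 ≈ 24.62 kip.
ΣF_y = 0: A_y + 24.6237 − 15 − 10 − 0.47·7.4 − 15 = 0 → A_y = 18.85 kip.
ΣF_x = 0: no horizontal applied forces, so A_x = 0.

A_x = 0, A_y = 18.85 kip, C_y = 24.62 kip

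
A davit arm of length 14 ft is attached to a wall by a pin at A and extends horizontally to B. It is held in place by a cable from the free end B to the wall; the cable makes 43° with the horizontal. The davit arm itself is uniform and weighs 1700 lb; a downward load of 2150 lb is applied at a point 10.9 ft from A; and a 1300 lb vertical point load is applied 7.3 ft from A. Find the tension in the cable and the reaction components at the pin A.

ΣM about A: T·sin43°·14 − 1700·7 − 2150·10.9 − 1300·7.3 = 0 → T = 44825/(14·0.681998) = 4694.71 ≈ 4695 lb.
ΣF_x = 0: A_x − T·cos43° = 0 → A_x = 4694.71 × 0.731354 = 3433 lb.
ΣF_y = 0: A_y + T·sin43° − 1700 − 2150 − 1300 = 0 → A_y = 5150 − 4694.71 × 0.681998 = 1948 lb.

T = 4695 lb, A_x = 3433 lb, A_y = 1948 lb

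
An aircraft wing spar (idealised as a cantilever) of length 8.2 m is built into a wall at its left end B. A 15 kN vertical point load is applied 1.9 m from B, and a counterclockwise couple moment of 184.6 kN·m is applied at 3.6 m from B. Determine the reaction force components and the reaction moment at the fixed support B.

B_x = 0, B_y = 15.00 kN, M_B = -156.1 kN·m

ΣF_x = 0: B_x = 0.
ΣF_y = 0: B_y − 15 = 0 → B_y = 15.00 kN.
ΣM about B: M_B − 15·1.9 + 184.6 = 0 → M_B = -156.1 kN·m.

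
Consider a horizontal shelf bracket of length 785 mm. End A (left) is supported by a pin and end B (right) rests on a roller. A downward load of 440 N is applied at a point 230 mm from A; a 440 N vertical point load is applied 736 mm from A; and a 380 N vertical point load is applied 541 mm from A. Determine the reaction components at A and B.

A_x = 0, A_y = 456.7 N, B_y = 803.3 N

ΣM about A: B_y·785 − 440·230 − 440·736 − 380·541 = 0 → B_y = 630620/785 = 803.338 ≈ 803.3 N.
ΣF_y = 0: A_y + 803.338 − 440 − 440 − 380 = 0 → A_y = 456.7 N.
ΣF_x = 0: no horizontal applied forces, so A_x = 0.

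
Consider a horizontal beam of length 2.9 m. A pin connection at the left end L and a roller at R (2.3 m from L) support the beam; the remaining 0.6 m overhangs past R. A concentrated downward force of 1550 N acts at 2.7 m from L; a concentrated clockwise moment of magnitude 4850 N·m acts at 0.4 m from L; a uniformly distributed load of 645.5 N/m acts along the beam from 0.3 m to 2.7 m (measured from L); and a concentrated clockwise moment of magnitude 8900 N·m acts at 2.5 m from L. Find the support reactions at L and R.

Resultant of the distributed load: 645.5 × 2.4 = 1549.2 N at 1.5 m from L.
Taking moments about L: R_y·2.3 − 1550·2.7 − 4850 − (645.5·2.4)·1.5 − 8900 = 0 → R_y = 20258.8/2.3 = 8808.17 ≈ 8808 N.
ΣF_y = 0: L_y + 8808.17 − 1550 − 645.5·2.4 = 0 → L_y = -5709 N.
ΣF_x = 0: no horizontal applied forces, so L_x = 0.

L_x = 0, L_y = -5709 N, R_y = 8808 N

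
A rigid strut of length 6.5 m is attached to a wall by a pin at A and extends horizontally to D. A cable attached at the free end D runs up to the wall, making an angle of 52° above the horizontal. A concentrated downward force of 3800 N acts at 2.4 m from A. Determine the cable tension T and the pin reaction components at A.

T = 1781 N, A_x = 1096 N, A_y = 2397 N

ΣM about A: T·sin52°·6.5 − 3800·2.4 = 0 → T = 9120/(6.5·0.788011) = 1780.53 ≈ 1781 N.
ΣF_x = 0: A_x − T·cos52° = 0 → A_x = 1780.53 × 0.615661 = 1096 N.
ΣF_y = 0: A_y + T·sin52° − 3800 = 0 → A_y = 3800 − 1780.53 × 0.788011 = 2397 N.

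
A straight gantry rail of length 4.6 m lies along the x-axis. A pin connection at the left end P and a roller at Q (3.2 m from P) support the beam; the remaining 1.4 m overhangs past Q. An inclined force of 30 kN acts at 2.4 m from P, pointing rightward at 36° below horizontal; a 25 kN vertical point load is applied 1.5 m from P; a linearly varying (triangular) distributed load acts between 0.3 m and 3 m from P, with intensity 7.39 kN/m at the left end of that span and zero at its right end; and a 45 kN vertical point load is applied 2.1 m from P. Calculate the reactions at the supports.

Resultant of the triangular load: ½ × 7.39 × 2.7 = 9.9765 kN, acting at 1.2 m from P (one-third of the span from the peak).
Moments about P: Q_y·3.2 − 30·sin36°·2.4 − 25·1.5 − (½·7.39·2.7)·1.2 − 45·2.1 = 0 → Q_y = 186.292/3.2 = 58.2162 ≈ 58.22 kN.
ΣF_y = 0: P_y + 58.2162 − 30·sin36° − 25 − ½·7.39·2.7 − 45 = 0 → P_y = 39.39 kN.
ΣF_x = 0: P_x + 30·cos36° = 0 → P_x = -24.27 kN.

P_x = -24.27 kN, P_y = 39.39 kN, Q_y = 58.22 kN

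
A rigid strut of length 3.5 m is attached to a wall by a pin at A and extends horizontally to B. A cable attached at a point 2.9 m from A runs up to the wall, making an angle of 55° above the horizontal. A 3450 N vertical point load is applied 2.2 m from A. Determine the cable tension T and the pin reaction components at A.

T = 3195 N, A_x = 1833 N, A_y = 832.8 N

ΣM about A: T·sin55°·2.9 − 3450·2.2 = 0 → T = 7590/(2.9·0.819152) = 3195.06 ≈ 3195 N.
ΣF_x = 0: A_x − T·cos55° = 0 → A_x = 3195.06 × 0.573576 = 1833 N.
ΣF_y = 0: A_y + T·sin55° − 3450 = 0 → A_y = 3450 − 3195.06 × 0.819152 = 832.8 N.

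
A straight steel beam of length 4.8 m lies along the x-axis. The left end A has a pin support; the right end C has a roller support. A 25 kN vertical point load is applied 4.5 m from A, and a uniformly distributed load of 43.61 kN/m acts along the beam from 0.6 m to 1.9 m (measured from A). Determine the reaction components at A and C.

A_x = 0, A_y = 43.49 kN, C_y = 38.20 kN

Resultant of the distributed load: 43.61 × 1.3 = 56.693 kN at 1.25 m from A.
Taking moments about A: C_y·4.8 − 25·4.5 − (43.61·1.3)·1.25 = 0 → C_y = 183.36625/4.8 = 38.2013 ≈ 38.20 kN.
ΣF_y = 0: A_y + 38.2013 − 25 − 43.61·1.3 = 0 → A_y = 43.49 kN.
ΣF_x = 0: no horizontal applied forces, so A_x = 0.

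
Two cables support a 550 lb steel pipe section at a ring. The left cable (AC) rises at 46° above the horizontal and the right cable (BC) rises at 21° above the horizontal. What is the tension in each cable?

ΣF_x = 0: −T_AC·cos46° + T_BC·cos21° = 0 → T_BC = 0.74408·T_AC.
ΣF_y = 0: T_AC·sin46° + T_BC·sin21° = 550.
Substitute: T_AC·(0.71934 + 0.74408·0.358368) = 550 → T_AC = 557.812 ≈ 557.8 lb.
Then T_BC = 0.74408 × 557.812 = 415.1 lb.

T_AC = 557.8 lb, T_BC = 415.1 lb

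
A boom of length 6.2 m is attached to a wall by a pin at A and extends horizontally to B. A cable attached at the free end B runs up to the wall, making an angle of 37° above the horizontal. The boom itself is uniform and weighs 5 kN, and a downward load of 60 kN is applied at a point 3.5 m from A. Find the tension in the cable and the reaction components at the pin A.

ΣM about A: T·sin37°·6.2 − 5·3.1 − 60·3.5 = 0 → T = 225.5/(6.2·0.601815) = 60.4355 ≈ 60.44 kN.
ΣF_x = 0: A_x − T·cos37° = 0 → A_x = 60.4355 × 0.798636 = 48.27 kN.
ΣF_y = 0: A_y + T·sin37° − 5 − 60 = 0 → A_y = 65 − 60.4355 × 0.601815 = 28.63 kN.

T = 60.44 kN, A_x = 48.27 kN, A_y = 28.63 kN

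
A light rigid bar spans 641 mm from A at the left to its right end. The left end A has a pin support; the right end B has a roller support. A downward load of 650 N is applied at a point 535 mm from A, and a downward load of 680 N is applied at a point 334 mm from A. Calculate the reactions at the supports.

A_x = 0, A_y = 433.2 N, B_y = 896.8 N

Moments about A: B_y·641 − 650·535 − 680·334 = 0 → B_y = 574870/641 = 896.833 ≈ 896.8 N.
ΣF_y = 0: A_y + 896.833 − 650 − 680 = 0 → A_y = 433.2 N.
ΣF_x = 0: no horizontal applied forces, so A_x = 0.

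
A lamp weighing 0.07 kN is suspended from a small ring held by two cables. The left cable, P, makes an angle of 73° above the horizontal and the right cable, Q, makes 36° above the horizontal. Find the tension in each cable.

T_P = 0.05989 kN, T_Q = 0.02165 kN

ΣF_x = 0: −T_P·cos73° + T_Q·cos36° = 0 → T_Q = 0.361391·T_P.
ΣF_y = 0: T_P·sin73° + T_Q·sin36° = 0.07.
Substitute: T_P·(0.956305 + 0.361391·0.587785) = 0.07 → T_P = 0.0598943 ≈ 0.05989 kN.
Then T_Q = 0.361391 × 0.0598943 = 0.02165 kN.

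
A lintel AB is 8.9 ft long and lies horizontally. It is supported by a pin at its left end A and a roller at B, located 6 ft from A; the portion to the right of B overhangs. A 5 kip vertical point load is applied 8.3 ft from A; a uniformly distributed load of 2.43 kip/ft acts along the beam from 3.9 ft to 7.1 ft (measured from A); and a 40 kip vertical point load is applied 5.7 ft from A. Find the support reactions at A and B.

Resultant of the distributed load: 2.43 × 3.2 = 7.776 kip at 5.5 ft from A.
ΣM about A: B_y·6 − 5·8.3 − (2.43·3.2)·5.5 − 40·5.7 = 0 → B_y = 312.268/6 = 52.0447 ≈ 52.04 kip.
ΣF_y = 0: A_y + 52.0447 − 5 − 2.43·3.2 − 40 = 0 → A_y = 0.7313 kip.
ΣF_x = 0: no horizontal applied forces, so A_x = 0.

A_x = 0, A_y = 0.7313 kip, B_y = 52.04 kip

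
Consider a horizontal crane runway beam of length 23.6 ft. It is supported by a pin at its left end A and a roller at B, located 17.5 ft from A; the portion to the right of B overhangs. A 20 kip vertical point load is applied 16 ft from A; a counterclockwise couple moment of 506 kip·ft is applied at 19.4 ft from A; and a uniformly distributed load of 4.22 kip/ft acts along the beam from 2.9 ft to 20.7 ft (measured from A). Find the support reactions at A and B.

A_x = 0, A_y = 55.09 kip, B_y = 40.02 kip

Resultant of the distributed load: 4.22 × 17.8 = 75.116 kip at 11.8 ft from A.
ΣM about A: B_y·17.5 − 20·16 + 506 − (4.22·17.8)·11.8 = 0 → B_y = 700.3688/17.5 = 40.0211 ≈ 40.02 kip.
ΣF_y = 0: A_y + 40.0211 − 20 − 4.22·17.8 = 0 → A_y = 55.09 kip.
ΣF_x = 0: no horizontal applied forces, so A_x = 0.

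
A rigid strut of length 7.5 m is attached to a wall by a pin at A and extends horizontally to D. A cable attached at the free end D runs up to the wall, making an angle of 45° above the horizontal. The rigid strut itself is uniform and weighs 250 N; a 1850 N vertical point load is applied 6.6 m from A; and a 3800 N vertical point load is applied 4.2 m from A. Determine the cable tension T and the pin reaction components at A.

T = 5489 N, A_x = 3881 N, A_y = 2019 N

ΣM about A: T·sin45°·7.5 − 250·3.75 − 1850·6.6 − 3800·4.2 = 0 → T = 29107.5/(7.5·0.707107) = 5488.56 ≈ 5489 N.
ΣF_x = 0: A_x − T·cos45° = 0 → A_x = 5488.56 × 0.707107 = 3881 N.
ΣF_y = 0: A_y + T·sin45° − 250 − 1850 − 3800 = 0 → A_y = 5900 − 5488.56 × 0.707107 = 2019 N.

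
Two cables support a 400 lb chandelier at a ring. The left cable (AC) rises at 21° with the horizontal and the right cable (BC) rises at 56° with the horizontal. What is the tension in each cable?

ΣF_x = 0: −T_AC·cos21° + T_BC·cos56° = 0 → T_BC = 1.66951·T_AC.
ΣF_y = 0: T_AC·sin21° + T_BC·sin56° = 400.
Substitute: T_AC·(0.358368 + 1.66951·0.829038) = 400 → T_AC = 229.561 ≈ 229.6 lb.
Then T_BC = 1.66951 × 229.561 = 383.3 lb.

T_AC = 229.6 lb, T_BC = 383.3 lb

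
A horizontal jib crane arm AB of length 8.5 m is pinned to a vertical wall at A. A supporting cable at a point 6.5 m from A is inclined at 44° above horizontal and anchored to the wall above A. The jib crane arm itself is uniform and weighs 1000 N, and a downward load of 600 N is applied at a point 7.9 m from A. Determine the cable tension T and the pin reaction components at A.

ΣM about A: T·sin44°·6.5 − 1000·4.25 − 600·7.9 = 0 → T = 8990/(6.5·0.694658) = 1991.02 ≈ 1991 N.
ΣF_x = 0: A_x − T·cos44° = 0 → A_x = 1991.02 × 0.71934 = 1432 N.
ΣF_y = 0: A_y + T·sin44° − 1000 − 600 = 0 → A_y = 1600 − 1991.02 × 0.694658 = 216.9 N.

T = 1991 N, A_x = 1432 N, A_y = 216.9 N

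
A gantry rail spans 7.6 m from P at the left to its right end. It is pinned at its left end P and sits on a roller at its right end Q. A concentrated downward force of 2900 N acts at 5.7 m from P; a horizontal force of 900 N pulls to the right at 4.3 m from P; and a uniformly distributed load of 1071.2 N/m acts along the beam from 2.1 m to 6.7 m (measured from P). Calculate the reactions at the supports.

P_x = -900.0 N, P_y = 2800 N, Q_y = 5028 N

Resultant of the distributed load: 1071.2 × 4.6 = 4927.52 N at 4.4 m from P.
Moments about P: Q_y·7.6 − 2900·5.7 − (1071.2·4.6)·4.4 = 0 → Q_y = 38211.088/7.6 = 5027.77 ≈ 5028 N.
ΣF_y = 0: P_y + 5027.77 − 2900 − 1071.2·4.6 = 0 → P_y = 2800 N.
ΣF_x = 0: P_x + 900 = 0 → P_x = -900.0 N.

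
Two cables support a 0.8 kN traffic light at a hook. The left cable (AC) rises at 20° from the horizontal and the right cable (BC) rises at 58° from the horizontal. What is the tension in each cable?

ΣF_x = 0: −T_AC·cos20° + T_BC·cos58° = 0 → T_BC = 1.77328·T_AC.
ΣF_y = 0: T_AC·sin20° + T_BC·sin58° = 0.8.
Substitute: T_AC·(0.34202 + 1.77328·0.848048) = 0.8 → T_AC = 0.433405 ≈ 0.4334 kN.
Then T_BC = 1.77328 × 0.433405 = 0.7685 kN.

T_AC = 0.4334 kN, T_BC = 0.7685 kN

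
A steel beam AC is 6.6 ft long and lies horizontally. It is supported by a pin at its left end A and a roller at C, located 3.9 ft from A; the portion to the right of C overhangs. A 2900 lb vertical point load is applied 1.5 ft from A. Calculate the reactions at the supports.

A_x = 0, A_y = 1785 lb, C_y = 1115 lb

Moments about A: C_y·3.9 − 2900·1.5 = 0 → C_y = 4350/3.9 = 1115.38 ≈ 1115 lb.
ΣF_y = 0: A_y + 1115.38 − 2900 = 0 → A_y = 1785 lb.
ΣF_x = 0: no horizontal applied forces, so A_x = 0.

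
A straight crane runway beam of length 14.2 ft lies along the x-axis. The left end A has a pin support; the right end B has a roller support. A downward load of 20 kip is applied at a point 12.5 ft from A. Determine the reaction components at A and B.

ΣM about A: B_y·14.2 − 20·12.5 = 0 → B_y = 250/14.2 = 17.6056 ≈ 17.61 kip.
ΣF_y = 0: A_y + 17.6056 − 20 = 0 → A_y = 2.394 kip.
ΣF_x = 0: no horizontal applied forces, so A_x = 0.

A_x = 0, A_y = 2.394 kip, B_y = 17.61 kip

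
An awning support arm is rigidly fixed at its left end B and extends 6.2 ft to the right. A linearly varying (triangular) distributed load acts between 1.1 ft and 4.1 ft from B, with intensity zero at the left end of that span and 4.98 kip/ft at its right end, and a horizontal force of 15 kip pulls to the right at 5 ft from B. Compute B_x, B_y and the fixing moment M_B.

Resultant of the triangular load: ½ × 4.98 × 3 = 7.47 kip, acting at 3.1 ft from B (one-third of the span from the peak).
ΣF_x = 0: B_x + 15 = 0 → B_x = -15.00 kip.
ΣF_y = 0: B_y − ½·4.98·3 = 0 → B_y = 7.470 kip.
ΣM about B: M_B − (½·4.98·3)·3.1 = 0 → M_B = 23.16 kip·ft.

B_x = -15.00 kip, B_y = 7.470 kip, M_B = 23.16 kip·ft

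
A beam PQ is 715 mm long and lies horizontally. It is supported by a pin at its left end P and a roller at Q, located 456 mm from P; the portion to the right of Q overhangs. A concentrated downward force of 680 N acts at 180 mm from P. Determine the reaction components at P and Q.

P_x = 0, P_y = 411.6 N, Q_y = 268.4 N

ΣM about P: Q_y·456 − 680·180 = 0 → Q_y = 122400/456 = 268.421 ≈ 268.4 N.
ΣF_y = 0: P_y + 268.421 − 680 = 0 → P_y = 411.6 N.
ΣF_x = 0: no horizontal applied forces, so P_x = 0.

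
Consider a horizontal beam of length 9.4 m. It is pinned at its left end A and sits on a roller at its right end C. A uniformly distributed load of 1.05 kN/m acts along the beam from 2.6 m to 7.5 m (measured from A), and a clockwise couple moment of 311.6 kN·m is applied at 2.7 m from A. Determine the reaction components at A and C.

A_x = 0, A_y = -30.77 kN, C_y = 35.91 kN

Resultant of the distributed load: 1.05 × 4.9 = 5.145 kN at 5.05 m from A.
Taking moments about A: C_y·9.4 − (1.05·4.9)·5.05 − 311.6 = 0 → C_y = 337.58225/9.4 = 35.913 ≈ 35.91 kN.
ΣF_y = 0: A_y + 35.913 − 1.05·4.9 = 0 → A_y = -30.77 kN.
ΣF_x = 0: no horizontal applied forces, so A_x = 0.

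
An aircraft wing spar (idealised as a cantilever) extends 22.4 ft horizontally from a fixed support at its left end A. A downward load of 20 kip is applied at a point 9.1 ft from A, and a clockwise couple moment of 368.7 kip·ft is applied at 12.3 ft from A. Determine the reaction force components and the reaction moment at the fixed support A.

A_x = 0, A_y = 20.00 kip, M_A = 550.7 kip·ft

ΣF_x = 0: A_x = 0.
ΣF_y = 0: A_y − 20 = 0 → A_y = 20.00 kip.
ΣM about A: M_A − 20·9.1 − 368.7 = 0 → M_A = 550.7 kip·ft.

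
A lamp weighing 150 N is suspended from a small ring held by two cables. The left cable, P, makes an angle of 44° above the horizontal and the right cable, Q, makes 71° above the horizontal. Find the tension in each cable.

T_P = 53.88 N, T_Q = 119.1 N

ΣF_x = 0: −T_P·cos44° + T_Q·cos71° = 0 → T_Q = 2.20949·T_P.
ΣF_y = 0: T_P·sin44° + T_Q·sin71° = 150.
Substitute: T_P·(0.694658 + 2.20949·0.945519) = 150 → T_P = 53.8837 ≈ 53.88 N.
Then T_Q = 2.20949 × 53.8837 = 119.1 N.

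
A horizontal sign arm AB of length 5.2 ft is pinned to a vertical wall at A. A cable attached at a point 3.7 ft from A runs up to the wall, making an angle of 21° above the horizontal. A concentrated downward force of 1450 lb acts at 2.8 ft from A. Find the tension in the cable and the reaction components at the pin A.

ΣM about A: T·sin21°·3.7 − 1450·2.8 = 0 → T = 4060/(3.7·0.358368) = 3061.93 ≈ 3062 lb.
ΣF_x = 0: A_x − T·cos21° = 0 → A_x = 3061.93 × 0.93358 = 2859 lb.
ΣF_y = 0: A_y + T·sin21° − 1450 = 0 → A_y = 1450 − 3061.93 × 0.358368 = 352.7 lb.

T = 3062 lb, A_x = 2859 lb, A_y = 352.7 lb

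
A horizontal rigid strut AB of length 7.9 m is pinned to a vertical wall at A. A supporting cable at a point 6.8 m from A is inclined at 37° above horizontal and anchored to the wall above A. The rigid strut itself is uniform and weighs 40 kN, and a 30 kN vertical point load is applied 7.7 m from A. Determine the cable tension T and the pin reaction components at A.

ΣM about A: T·sin37°·6.8 − 40·3.95 − 30·7.7 = 0 → T = 389/(6.8·0.601815) = 95.0556 ≈ 95.06 kN.
ΣF_x = 0: A_x − T·cos37° = 0 → A_x = 95.0556 × 0.798636 = 75.91 kN.
ΣF_y = 0: A_y + T·sin37° − 40 − 30 = 0 → A_y = 70 − 95.0556 × 0.601815 = 12.79 kN.

T = 95.06 kN, A_x = 75.91 kN, A_y = 12.79 kN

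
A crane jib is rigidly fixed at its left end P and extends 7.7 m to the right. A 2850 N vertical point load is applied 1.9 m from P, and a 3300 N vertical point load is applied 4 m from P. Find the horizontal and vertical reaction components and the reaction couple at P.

ΣF_x = 0: P_x = 0.
ΣF_y = 0: P_y − 2850 − 3300 = 0 → P_y = 6150 N.
ΣM about P: M_P − 2850·1.9 − 3300·4 = 0 → M_P = 18620 N·m.

P_x = 0, P_y = 6150 N, M_P = 18620 N·m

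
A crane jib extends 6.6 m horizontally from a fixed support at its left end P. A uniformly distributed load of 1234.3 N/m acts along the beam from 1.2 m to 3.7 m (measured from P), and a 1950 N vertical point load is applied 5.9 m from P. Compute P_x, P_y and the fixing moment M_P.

Resultant of the distributed load: 1234.3 × 2.5 = 3085.75 N at 2.45 m from P.
ΣF_x = 0: P_x = 0.
ΣF_y = 0: P_y − 1234.3·2.5 − 1950 = 0 → P_y = 5036 N.
ΣM about P: M_P − (1234.3·2.5)·2.45 − 1950·5.9 = 0 → M_P = 19070 N·m.

P_x = 0, P_y = 5036 N, M_P = 19070 N·m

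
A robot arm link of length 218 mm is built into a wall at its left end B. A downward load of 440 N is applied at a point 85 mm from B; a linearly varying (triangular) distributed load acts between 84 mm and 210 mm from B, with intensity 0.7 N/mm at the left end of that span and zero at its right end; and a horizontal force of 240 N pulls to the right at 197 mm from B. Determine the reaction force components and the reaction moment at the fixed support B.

B_x = -240.0 N, B_y = 484.1 N, M_B = 42960 N·mm

Resultant of the triangular load: ½ × 0.7 × 126 = 44.1 N, acting at 126 mm from B (one-third of the span from the peak).
ΣF_x = 0: B_x + 240 = 0 → B_x = -240.0 N.
ΣF_y = 0: B_y − 440 − ½·0.7·126 = 0 → B_y = 484.1 N.
ΣM about B: M_B − 440·85 − (½·0.7·126)·126 = 0 → M_B = 42960 N·mm.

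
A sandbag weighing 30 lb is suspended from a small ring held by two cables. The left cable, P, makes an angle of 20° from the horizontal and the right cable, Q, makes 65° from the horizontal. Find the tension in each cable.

ΣF_x = 0: −T_P·cos20° + T_Q·cos65° = 0 → T_Q = 2.2235·T_P.
ΣF_y = 0: T_P·sin20° + T_Q·sin65° = 30.
Substitute: T_P·(0.34202 + 2.2235·0.906308) = 30 → T_P = 12.727 ≈ 12.73 lb.
Then T_Q = 2.2235 × 12.727 = 28.30 lb.

T_P = 12.73 lb, T_Q = 28.30 lb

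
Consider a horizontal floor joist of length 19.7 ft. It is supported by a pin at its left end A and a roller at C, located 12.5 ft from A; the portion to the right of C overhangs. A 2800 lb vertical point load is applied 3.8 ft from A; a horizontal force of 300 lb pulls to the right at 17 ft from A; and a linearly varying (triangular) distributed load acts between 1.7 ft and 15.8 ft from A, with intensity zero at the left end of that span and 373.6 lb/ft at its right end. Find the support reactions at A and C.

Resultant of the triangular load: ½ × 373.6 × 14.1 = 2633.88 lb, acting at 11.1 ft from A (one-third of the span from the peak).
ΣM about A: C_y·12.5 − 2800·3.8 − (½·373.6·14.1)·11.1 = 0 → C_y = 39876.068/12.5 = 3190.09 ≈ 3190 lb.
ΣF_y = 0: A_y + 3190.09 − 2800 − ½·373.6·14.1 = 0 → A_y = 2244 lb.
ΣF_x = 0: A_x + 300 = 0 → A_x = -300.0 lb.

A_x = -300.0 lb, A_y = 2244 lb, C_y = 3190 lb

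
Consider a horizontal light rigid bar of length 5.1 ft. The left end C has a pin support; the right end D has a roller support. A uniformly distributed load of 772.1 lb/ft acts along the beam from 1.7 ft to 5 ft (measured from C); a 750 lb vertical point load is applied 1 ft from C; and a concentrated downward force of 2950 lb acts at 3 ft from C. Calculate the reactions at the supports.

Resultant of the distributed load: 772.1 × 3.3 = 2547.93 lb at 3.35 ft from C.
ΣM about C: D_y·5.1 − (772.1·3.3)·3.35 − 750·1 − 2950·3 = 0 → D_y = 18135.5655/5.1 = 3555.99 ≈ 3556 lb.
ΣF_y = 0: C_y + 3555.99 − 772.1·3.3 − 750 − 2950 = 0 → C_y = 2692 lb.
ΣF_x = 0: no horizontal applied forces, so C_x = 0.

C_x = 0, C_y = 2692 lb, D_y = 3556 lb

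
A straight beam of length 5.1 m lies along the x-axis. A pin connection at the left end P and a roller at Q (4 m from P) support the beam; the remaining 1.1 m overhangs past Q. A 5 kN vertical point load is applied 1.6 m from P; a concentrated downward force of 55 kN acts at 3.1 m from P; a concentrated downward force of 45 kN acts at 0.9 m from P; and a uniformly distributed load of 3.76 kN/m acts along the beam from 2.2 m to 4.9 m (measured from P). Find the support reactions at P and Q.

P_x = 0, P_y = 51.39 kN, Q_y = 63.76 kN

Resultant of the distributed load: 3.76 × 2.7 = 10.152 kN at 3.55 m from P.
Taking moments about P: Q_y·4 − 5·1.6 − 55·3.1 − 45·0.9 − (3.76·2.7)·3.55 = 0 → Q_y = 255.0396/4 = 63.7599 ≈ 63.76 kN.
ΣF_y = 0: P_y + 63.7599 − 5 − 55 − 45 − 3.76·2.7 = 0 → P_y = 51.39 kN.
ΣF_x = 0: no horizontal applied forces, so P_x = 0.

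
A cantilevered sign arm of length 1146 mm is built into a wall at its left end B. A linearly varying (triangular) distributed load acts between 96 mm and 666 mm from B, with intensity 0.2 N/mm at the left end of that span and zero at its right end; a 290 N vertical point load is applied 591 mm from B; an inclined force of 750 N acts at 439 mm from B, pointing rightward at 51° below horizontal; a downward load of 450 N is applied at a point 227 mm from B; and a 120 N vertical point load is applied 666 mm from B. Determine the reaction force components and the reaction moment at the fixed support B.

B_x = -472.0 N, B_y = 1500 N, M_B = 625600 N·mm

Resultant of the triangular load: ½ × 0.2 × 570 = 57 N, acting at 286 mm from B (one-third of the span from the peak).
ΣF_x = 0: B_x + 750·cos51° = 0 → B_x = -472.0 N.
ΣF_y = 0: B_y − ½·0.2·570 − 290 − 750·sin51° − 450 − 120 = 0 → B_y = 1500 N.
ΣM about B: M_B − (½·0.2·570)·286 − 290·591 − 750·sin51°·439 − 450·227 − 120·666 = 0 → M_B = 625600 N·mm.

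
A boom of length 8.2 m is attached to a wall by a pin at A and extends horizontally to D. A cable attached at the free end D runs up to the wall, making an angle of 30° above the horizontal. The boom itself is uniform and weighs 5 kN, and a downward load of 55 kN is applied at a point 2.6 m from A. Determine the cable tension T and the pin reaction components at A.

ΣM about A: T·sin30°·8.2 − 5·4.1 − 55·2.6 = 0 → T = 163.5/(8.2·0.5) = 39.878 ≈ 39.88 kN.
ΣF_x = 0: A_x − T·cos30° = 0 → A_x = 39.878 × 0.866025 = 34.54 kN.
ΣF_y = 0: A_y + T·sin30° − 5 − 55 = 0 → A_y = 60 − 39.878 × 0.5 = 40.06 kN.

T = 39.88 kN, A_x = 34.54 kN, A_y = 40.06 kN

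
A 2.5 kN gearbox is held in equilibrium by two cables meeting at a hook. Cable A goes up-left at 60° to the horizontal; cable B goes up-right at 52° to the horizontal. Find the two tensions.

T_A = 1.660 kN, T_B = 1.348 kN

ΣF_x = 0: −T_A·cos60° + T_B·cos52° = 0 → T_B = 0.812135·T_A.
ΣF_y = 0: T_A·sin60° + T_B·sin52° = 2.5.
Substitute: T_A·(0.866025 + 0.812135·0.788011) = 2.5 → T_A = 1.66003 ≈ 1.660 kN.
Then T_B = 0.812135 × 1.66003 = 1.348 kN.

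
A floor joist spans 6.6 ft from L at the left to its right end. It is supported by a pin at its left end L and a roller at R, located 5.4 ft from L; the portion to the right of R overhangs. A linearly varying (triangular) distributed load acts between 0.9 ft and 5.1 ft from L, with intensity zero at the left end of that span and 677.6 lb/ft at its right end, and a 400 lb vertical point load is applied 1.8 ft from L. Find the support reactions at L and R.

Resultant of the triangular load: ½ × 677.6 × 4.2 = 1422.96 lb, acting at 3.7 ft from L (one-third of the span from the peak).
Moments about L: R_y·5.4 − (½·677.6·4.2)·3.7 − 400·1.8 = 0 → R_y = 5984.952/5.4 = 1108.32 ≈ 1108 lb.
ΣF_y = 0: L_y + 1108.32 − ½·677.6·4.2 − 400 = 0 → L_y = 714.6 lb.
ΣF_x = 0: no horizontal applied forces, so L_x = 0.

L_x = 0, L_y = 714.6 lb, R_y = 1108 lb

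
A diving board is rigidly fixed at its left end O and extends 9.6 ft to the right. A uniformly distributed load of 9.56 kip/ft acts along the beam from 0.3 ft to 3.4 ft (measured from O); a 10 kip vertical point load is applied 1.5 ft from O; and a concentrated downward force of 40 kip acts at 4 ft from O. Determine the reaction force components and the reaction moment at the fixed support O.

Resultant of the distributed load: 9.56 × 3.1 = 29.636 kip at 1.85 ft from O.
ΣF_x = 0: O_x = 0.
ΣF_y = 0: O_y − 9.56·3.1 − 10 − 40 = 0 → O_y = 79.64 kip.
ΣM about O: M_O − (9.56·3.1)·1.85 − 10·1.5 − 40·4 = 0 → M_O = 229.8 kip·ft.

O_x = 0, O_y = 79.64 kip, M_O = 229.8 kip·ft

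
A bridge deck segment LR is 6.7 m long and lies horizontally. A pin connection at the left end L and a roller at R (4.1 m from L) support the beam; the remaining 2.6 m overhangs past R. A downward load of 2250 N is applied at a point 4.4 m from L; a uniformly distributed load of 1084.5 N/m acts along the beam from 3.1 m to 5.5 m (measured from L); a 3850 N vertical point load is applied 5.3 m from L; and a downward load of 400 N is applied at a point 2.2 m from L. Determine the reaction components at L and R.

Resultant of the distributed load: 1084.5 × 2.4 = 2602.8 N at 4.3 m from L.
ΣM about L: R_y·4.1 − 2250·4.4 − (1084.5·2.4)·4.3 − 3850·5.3 − 400·2.2 = 0 → R_y = 42377.04/4.1 = 10335.9 ≈ 10340 N.
ΣF_y = 0: L_y + 10335.9 − 2250 − 1084.5·2.4 − 3850 − 400 = 0 → L_y = -1233 N.
ΣF_x = 0: no horizontal applied forces, so L_x = 0.

L_x = 0, L_y = -1233 N, R_y = 10340 N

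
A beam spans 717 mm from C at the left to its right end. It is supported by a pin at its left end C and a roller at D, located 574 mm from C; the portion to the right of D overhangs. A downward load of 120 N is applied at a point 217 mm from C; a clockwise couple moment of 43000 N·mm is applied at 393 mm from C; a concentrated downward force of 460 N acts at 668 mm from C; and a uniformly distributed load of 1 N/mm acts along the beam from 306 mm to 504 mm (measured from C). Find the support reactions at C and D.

Resultant of the distributed load: 1 × 198 = 198 N at 405 mm from C.
Taking moments about C: D_y·574 − 120·217 − 43000 − 460·668 − (1·198)·405 = 0 → D_y = 456510/574 = 795.314 ≈ 795.3 N.
ΣF_y = 0: C_y + 795.314 − 120 − 460 − 1·198 = 0 → C_y = -17.31 N.
ΣF_x = 0: no horizontal applied forces, so C_x = 0.

C_x = 0, C_y = -17.31 N, D_y = 795.3 N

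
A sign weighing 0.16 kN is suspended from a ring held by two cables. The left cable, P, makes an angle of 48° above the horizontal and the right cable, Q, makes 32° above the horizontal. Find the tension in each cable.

T_P = 0.1378 kN, T_Q = 0.1087 kN

ΣF_x = 0: −T_P·cos48° + T_Q·cos32° = 0 → T_Q = 0.789024·T_P.
ΣF_y = 0: T_P·sin48° + T_Q·sin32° = 0.16.
Substitute: T_P·(0.743145 + 0.789024·0.529919) = 0.16 → T_P = 0.137781 ≈ 0.1378 kN.
Then T_Q = 0.789024 × 0.137781 = 0.1087 kN.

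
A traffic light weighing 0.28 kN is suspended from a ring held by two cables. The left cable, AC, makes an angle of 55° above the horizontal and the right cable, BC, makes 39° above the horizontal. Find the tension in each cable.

ΣF_x = 0: −T_AC·cos55° + T_BC·cos39° = 0 → T_BC = 0.738055·T_AC.
ΣF_y = 0: T_AC·sin55° + T_BC·sin39° = 0.28.
Substitute: T_AC·(0.819152 + 0.738055·0.62932) = 0.28 → T_AC = 0.218132 ≈ 0.2181 kN.
Then T_BC = 0.738055 × 0.218132 = 0.1610 kN.

T_AC = 0.2181 kN, T_BC = 0.1610 kN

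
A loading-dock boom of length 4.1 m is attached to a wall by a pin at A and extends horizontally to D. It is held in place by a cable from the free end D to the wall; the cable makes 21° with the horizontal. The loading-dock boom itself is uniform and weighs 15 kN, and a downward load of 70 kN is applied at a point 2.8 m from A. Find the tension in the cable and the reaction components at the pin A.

ΣM about A: T·sin21°·4.1 − 15·2.05 − 70·2.8 = 0 → T = 226.75/(4.1·0.358368) = 154.324 ≈ 154.3 kN.
ΣF_x = 0: A_x − T·cos21° = 0 → A_x = 154.324 × 0.93358 = 144.1 kN.
ΣF_y = 0: A_y + T·sin21° − 15 − 70 = 0 → A_y = 85 − 154.324 × 0.358368 = 29.70 kN.

T = 154.3 kN, A_x = 144.1 kN, A_y = 29.70 kN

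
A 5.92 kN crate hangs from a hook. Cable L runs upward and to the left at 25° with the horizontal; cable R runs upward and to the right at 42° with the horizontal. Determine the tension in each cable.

T_L = 4.779 kN, T_R = 5.829 kN

ΣF_x = 0: −T_L·cos25° + T_R·cos42° = 0 → T_R = 1.21956·T_L.
ΣF_y = 0: T_L·sin25° + T_R·sin42° = 5.92.
Substitute: T_L·(0.422618 + 1.21956·0.669131) = 5.92 → T_L = 4.77935 ≈ 4.779 kN.
Then T_R = 1.21956 × 4.77935 = 5.829 kN.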